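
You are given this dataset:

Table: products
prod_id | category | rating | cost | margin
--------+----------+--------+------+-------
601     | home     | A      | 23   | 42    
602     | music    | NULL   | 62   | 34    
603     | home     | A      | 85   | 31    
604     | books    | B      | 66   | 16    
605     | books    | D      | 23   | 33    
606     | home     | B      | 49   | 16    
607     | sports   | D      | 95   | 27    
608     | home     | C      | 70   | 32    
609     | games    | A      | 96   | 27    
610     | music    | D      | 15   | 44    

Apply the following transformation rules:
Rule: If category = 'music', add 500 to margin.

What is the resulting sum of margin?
1302

Step 1: Count records where category = 'music': 2
Step 2: Total bonus added: 2 × 500 = 1000
Step 3: Original sum of margin: 302
Step 4: Final sum = 302 + 1000 = 1302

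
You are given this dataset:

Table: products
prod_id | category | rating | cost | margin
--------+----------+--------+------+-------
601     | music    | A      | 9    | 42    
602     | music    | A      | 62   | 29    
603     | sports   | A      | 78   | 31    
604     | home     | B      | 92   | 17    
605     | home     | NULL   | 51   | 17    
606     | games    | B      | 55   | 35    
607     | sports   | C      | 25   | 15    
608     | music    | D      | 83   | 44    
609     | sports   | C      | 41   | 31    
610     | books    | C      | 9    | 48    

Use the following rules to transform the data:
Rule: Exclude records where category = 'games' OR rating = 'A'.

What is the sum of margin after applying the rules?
172

Step 1: Find records where category = 'games' OR rating = 'A'
Step 2: 4 records match, summing to 137
Step 3: Original sum: 309
Step 4: Remaining sum = 309 - 137 = 172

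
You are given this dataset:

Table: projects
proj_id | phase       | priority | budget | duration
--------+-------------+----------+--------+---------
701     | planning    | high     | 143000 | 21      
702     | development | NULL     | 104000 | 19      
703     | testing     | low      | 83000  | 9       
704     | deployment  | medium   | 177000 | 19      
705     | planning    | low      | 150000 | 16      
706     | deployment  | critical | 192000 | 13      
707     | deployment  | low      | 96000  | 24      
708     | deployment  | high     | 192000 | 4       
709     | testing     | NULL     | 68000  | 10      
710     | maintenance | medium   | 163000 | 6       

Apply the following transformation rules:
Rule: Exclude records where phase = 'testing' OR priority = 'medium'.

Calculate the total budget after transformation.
877000

Step 1: Find records where phase = 'testing' OR priority = 'medium'
Step 2: 4 records match, summing to 491000
Step 3: Original sum: 1368000
Step 4: Remaining sum = 1368000 - 491000 = 877000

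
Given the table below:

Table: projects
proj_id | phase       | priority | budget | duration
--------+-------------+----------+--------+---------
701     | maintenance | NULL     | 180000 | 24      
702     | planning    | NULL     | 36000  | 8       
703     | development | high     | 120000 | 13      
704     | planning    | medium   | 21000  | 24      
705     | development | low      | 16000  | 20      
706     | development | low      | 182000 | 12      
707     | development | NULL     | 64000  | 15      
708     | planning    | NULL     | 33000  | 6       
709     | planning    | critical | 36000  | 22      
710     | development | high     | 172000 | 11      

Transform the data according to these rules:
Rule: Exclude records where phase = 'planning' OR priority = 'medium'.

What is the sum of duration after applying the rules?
95

Step 1: Find records where phase = 'planning' OR priority = 'medium'
Step 2: 4 records match, summing to 60
Step 3: Original sum: 155
Step 4: Remaining sum = 155 - 60 = 95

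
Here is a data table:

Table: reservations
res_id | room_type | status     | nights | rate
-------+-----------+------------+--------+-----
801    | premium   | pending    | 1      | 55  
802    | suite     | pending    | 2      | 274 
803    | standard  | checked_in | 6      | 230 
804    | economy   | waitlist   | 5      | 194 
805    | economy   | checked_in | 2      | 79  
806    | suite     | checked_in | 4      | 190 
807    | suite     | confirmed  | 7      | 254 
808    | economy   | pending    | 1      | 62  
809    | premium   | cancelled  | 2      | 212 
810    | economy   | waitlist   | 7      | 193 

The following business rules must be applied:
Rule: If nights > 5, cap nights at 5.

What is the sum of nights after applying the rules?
32

Step 1: 3 records have nights > 5
Step 2: These records originally summed to 20
Step 3: After capping: 3 × 5 = 15
Step 4: Unaffected records sum: 17
Step 5: Final sum = 15 + 17 = 32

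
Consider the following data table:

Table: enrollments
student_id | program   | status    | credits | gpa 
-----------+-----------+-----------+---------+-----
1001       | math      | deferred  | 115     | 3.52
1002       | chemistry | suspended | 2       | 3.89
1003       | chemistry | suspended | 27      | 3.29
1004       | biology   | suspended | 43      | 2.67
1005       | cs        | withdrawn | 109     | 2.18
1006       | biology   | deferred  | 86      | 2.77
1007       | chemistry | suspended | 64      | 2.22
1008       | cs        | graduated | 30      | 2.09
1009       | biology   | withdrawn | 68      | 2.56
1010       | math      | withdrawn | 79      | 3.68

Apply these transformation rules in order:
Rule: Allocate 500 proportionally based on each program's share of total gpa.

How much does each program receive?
biology: 138.55, chemistry: 162.8, cs: 73.95, math: 124.7

Step 1: Calculate total gpa = 28.87
Step 2: Calculate each program's proportion:
  biology: 8.0/28.87 = 27.71% → 138.55
  chemistry: 9.4/28.87 = 32.56% → 162.8
  cs: 4.27/28.87 = 14.79% → 73.95
  math: 7.2/28.87 = 24.94% → 124.7
Step 3: Verify: sum of allocations ≈ 500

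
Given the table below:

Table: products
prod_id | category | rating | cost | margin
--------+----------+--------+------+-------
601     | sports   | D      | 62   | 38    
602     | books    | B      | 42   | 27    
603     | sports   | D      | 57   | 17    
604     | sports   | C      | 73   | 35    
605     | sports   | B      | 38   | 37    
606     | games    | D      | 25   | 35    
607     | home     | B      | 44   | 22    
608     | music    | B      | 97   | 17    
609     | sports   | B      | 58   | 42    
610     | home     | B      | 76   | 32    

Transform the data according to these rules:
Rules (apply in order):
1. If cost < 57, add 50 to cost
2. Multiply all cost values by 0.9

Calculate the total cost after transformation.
694.8

Step 1: Apply Rule 1 - Add 50 to records with cost < 57
  - 4 records affected: 149 + (4 × 50) = 349
  - Unaffected records: 423
  - Sum after Rule 1: 772
Step 2: Apply Rule 2 - Multiply all by 0.9
  - 772 × 0.9 = 694.8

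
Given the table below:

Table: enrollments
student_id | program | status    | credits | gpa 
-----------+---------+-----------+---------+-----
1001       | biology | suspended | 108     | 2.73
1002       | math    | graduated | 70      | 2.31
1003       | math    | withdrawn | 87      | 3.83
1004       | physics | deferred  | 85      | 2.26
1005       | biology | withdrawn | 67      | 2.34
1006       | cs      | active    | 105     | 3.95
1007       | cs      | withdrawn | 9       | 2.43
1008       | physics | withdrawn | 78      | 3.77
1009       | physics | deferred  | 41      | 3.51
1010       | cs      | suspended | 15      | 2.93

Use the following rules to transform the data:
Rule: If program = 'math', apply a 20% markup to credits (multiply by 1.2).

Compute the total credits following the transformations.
696.4

Step 1: Records with program = 'math' have total credits = 157
Step 2: Apply multiplier: 157 × 1.2 = 188.4
Step 3: Other records total: 508
Step 4: Final sum = 188.4 + 508 = 696.4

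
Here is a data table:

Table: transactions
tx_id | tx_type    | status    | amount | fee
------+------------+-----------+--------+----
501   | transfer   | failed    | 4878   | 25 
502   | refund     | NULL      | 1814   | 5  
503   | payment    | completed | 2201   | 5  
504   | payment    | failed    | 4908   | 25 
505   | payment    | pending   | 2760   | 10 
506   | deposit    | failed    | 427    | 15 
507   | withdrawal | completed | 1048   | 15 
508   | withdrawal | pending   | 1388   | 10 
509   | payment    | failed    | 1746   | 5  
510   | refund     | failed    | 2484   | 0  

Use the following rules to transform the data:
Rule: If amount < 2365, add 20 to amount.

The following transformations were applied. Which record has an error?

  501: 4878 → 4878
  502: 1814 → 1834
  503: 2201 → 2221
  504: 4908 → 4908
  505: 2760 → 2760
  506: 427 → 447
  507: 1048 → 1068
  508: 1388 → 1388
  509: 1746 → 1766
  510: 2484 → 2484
Record 508 has an error. The correct transformed value should be 1408, not 1388.

Step 1: Check each record against the rule
Step 2: Record 508 has amount = 1388
Step 3: Since 1388 < 2365, the bonus should have been applied
Step 4: Correct value = 1408, but claimed value = 1388
Conclusion: Record 508 has the error.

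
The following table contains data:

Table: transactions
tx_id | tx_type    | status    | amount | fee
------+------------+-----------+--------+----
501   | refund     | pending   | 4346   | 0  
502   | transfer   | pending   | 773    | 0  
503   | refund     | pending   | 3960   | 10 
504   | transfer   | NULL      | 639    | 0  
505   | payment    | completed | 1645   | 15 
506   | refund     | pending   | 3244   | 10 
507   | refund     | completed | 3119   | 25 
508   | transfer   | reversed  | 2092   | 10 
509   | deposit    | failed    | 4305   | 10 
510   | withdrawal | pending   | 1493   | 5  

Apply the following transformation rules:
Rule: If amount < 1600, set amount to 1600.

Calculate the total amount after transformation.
27511

Step 1: 3 records have amount < 1600
Step 2: These records originally summed to 2905
Step 3: After setting to minimum: 3 × 1600 = 4800
Step 4: Unaffected records sum: 22711
Step 5: Final sum = 4800 + 22711 = 27511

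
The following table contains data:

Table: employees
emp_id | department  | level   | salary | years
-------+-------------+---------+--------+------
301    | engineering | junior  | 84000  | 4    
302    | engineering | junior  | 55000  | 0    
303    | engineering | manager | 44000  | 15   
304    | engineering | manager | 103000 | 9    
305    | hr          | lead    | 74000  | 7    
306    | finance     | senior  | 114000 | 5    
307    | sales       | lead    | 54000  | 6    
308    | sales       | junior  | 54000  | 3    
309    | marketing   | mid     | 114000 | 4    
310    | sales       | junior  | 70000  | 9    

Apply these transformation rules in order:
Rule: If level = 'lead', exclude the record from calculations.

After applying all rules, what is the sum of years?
49

Step 1: Identify records where level = 'lead'
Step 2: The excluded records sum to 13
Step 3: Original total years = 62
Step 4: Remaining total = 62 - 13 = 49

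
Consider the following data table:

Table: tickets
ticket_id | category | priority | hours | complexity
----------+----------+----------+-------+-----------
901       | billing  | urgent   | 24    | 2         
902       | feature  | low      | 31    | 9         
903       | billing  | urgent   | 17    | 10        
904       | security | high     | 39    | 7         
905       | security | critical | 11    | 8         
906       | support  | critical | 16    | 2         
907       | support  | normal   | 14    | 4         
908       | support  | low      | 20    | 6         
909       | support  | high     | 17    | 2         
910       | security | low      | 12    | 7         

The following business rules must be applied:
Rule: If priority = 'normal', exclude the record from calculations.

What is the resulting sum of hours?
187

Step 1: Identify records where priority = 'normal'
Step 2: The excluded records sum to 14
Step 3: Original total hours = 201
Step 4: Remaining total = 201 - 14 = 187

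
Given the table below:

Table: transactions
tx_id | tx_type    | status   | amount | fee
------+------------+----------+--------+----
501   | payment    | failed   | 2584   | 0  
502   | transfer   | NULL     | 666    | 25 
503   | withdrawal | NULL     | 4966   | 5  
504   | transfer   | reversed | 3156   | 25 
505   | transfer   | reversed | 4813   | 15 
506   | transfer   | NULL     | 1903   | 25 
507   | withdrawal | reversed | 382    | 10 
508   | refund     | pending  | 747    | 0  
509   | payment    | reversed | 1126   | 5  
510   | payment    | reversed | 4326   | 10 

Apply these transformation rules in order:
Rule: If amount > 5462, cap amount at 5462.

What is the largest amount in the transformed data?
4966

Step 1: Original maximum amount = 4966
Step 2: Check cap of 5462 against maximum
Step 3: No records exceed the cap (max 4966 <= cap 5462), so no capping applies
Step 4: Maximum after transformation = 4966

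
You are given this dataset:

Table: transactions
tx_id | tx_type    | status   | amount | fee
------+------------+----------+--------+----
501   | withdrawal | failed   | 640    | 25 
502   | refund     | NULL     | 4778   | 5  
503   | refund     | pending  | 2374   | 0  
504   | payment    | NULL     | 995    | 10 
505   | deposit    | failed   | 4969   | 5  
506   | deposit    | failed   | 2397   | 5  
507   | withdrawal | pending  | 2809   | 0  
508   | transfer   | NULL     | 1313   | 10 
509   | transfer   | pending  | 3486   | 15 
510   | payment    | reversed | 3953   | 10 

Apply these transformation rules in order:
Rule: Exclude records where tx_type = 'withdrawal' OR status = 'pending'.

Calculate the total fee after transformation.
45

Step 1: Find records where tx_type = 'withdrawal' OR status = 'pending'
Step 2: 4 records match, summing to 40
Step 3: Original sum: 85
Step 4: Remaining sum = 85 - 40 = 45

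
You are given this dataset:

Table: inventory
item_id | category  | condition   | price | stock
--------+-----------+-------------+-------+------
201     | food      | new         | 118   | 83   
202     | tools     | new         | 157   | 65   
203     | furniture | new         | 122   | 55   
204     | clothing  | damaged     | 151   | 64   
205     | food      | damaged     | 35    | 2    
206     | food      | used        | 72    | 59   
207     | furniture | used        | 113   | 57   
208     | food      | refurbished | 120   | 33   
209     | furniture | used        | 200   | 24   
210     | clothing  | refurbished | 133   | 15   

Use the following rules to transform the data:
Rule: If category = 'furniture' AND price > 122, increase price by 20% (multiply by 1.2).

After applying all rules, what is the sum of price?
1261.0

Step 1: Find records where category = 'furniture' AND price > 122
Step 2: 1 records match, summing to 200
Step 3: After multiplier: 200 × 1.2 = 240.0
Step 4: Unaffected records sum: 1021
Step 5: Final sum = 240.0 + 1021 = 1261.0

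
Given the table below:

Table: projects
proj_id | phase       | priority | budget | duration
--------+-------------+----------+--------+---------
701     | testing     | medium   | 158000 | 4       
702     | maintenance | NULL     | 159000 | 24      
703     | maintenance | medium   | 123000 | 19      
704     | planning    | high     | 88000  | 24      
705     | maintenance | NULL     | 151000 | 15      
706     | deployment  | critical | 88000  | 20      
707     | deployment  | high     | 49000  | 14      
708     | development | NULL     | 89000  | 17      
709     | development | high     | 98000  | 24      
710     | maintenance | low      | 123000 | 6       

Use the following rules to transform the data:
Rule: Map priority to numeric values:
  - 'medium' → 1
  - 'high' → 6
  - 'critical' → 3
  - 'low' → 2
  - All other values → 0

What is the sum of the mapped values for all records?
25

Step 1: Apply mapping to each record
Step 2: Count by status:
  'medium': 2 records × 1 = 2
  'high': 3 records × 6 = 18
  'critical': 1 records × 3 = 3
  'low': 1 records × 2 = 2
Step 3: Sum all mapped values = 25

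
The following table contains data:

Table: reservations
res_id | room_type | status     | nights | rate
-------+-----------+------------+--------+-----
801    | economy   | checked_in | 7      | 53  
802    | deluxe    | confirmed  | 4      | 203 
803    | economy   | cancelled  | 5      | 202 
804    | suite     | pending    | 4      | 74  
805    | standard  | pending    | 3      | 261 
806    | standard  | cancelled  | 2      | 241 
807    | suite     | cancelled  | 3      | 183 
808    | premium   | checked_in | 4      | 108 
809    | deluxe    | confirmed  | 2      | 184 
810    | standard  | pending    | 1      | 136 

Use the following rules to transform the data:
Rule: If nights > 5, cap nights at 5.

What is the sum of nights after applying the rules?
33

Step 1: 1 records have nights > 5
Step 2: These records originally summed to 7
Step 3: After capping: 1 × 5 = 5
Step 4: Unaffected records sum: 28
Step 5: Final sum = 5 + 28 = 33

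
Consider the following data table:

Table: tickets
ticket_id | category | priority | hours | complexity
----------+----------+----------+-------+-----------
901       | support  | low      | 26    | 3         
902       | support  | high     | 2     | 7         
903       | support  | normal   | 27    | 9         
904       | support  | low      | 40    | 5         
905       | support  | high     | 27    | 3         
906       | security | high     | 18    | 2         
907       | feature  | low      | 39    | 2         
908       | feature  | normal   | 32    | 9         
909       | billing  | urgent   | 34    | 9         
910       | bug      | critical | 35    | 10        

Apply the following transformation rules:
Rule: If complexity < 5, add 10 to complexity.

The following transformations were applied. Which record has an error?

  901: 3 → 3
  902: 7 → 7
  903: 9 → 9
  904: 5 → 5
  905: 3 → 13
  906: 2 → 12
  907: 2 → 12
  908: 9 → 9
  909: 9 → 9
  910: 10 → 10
Record 901 has an error. The correct transformed value should be 13, not 3.

Step 1: Check each record against the rule
Step 2: Record 901 has complexity = 3
Step 3: Since 3 < 5, the bonus should have been applied
Step 4: Correct value = 13, but claimed value = 3
Conclusion: Record 901 has the error.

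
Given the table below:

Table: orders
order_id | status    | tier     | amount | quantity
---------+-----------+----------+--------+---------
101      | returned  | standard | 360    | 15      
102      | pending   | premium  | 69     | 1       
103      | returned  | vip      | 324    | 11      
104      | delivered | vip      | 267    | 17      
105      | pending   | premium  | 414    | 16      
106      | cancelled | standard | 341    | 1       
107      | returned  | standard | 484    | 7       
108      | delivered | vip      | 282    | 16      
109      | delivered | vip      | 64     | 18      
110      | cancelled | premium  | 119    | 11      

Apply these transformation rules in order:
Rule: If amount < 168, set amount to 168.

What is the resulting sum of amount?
2976

Step 1: 3 records have amount < 168
Step 2: These records originally summed to 252
Step 3: After setting to minimum: 3 × 168 = 504
Step 4: Unaffected records sum: 2472
Step 5: Final sum = 504 + 2472 = 2976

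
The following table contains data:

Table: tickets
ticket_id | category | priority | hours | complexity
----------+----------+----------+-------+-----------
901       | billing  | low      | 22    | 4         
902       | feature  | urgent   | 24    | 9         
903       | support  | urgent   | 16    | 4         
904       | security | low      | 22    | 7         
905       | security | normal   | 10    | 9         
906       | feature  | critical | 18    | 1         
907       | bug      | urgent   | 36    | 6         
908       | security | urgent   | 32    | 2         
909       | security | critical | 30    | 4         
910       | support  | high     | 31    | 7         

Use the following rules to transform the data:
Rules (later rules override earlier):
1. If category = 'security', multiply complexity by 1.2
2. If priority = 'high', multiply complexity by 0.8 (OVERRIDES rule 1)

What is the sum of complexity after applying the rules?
56.0

Step 1: Rule 2 takes priority for records with priority = 'high'
  - 1 records: 7 × 0.8 = 5.6
Step 2: Rule 1 applies to remaining records with category = 'security'
  - 4 records: 22 × 1.2 = 26.4
Step 3: Other records unchanged: 24
Step 4: Final sum = 5.6 + 26.4 + 24 = 56.0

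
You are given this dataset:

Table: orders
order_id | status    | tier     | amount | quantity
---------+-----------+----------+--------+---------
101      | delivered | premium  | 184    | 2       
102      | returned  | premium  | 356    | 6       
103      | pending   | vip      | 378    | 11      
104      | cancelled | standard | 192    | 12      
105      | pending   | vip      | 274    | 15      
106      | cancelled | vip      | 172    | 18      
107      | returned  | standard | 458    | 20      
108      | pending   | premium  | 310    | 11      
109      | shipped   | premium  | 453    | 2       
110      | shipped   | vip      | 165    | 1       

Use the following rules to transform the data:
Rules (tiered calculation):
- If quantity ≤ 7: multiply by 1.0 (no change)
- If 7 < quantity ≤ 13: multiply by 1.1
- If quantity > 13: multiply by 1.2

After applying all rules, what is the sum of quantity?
112.0

Step 1: Tier 1 (quantity ≤ 7): 4 records, sum = 11 × 1.0 = 11.0
Step 2: Tier 2 (7 < quantity ≤ 13): 3 records, sum = 34 × 1.1 = 37.4
Step 3: Tier 3 (quantity > 13): 3 records, sum = 53 × 1.2 = 63.6
Step 4: Final sum = 11.0 + 37.4 + 63.6 = 112.0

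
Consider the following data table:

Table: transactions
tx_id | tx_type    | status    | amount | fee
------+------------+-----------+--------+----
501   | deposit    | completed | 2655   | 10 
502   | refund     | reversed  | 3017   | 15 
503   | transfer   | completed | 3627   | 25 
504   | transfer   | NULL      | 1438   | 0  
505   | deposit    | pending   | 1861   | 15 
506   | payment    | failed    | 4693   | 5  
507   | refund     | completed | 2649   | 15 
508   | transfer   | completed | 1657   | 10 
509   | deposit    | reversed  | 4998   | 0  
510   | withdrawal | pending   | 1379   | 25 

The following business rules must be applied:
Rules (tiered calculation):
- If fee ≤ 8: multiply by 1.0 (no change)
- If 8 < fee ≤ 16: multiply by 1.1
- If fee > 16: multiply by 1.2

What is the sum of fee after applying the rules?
136.5

Step 1: Tier 1 (fee ≤ 8): 3 records, sum = 5 × 1.0 = 5.0
Step 2: Tier 2 (8 < fee ≤ 16): 5 records, sum = 65 × 1.1 = 71.5
Step 3: Tier 3 (fee > 16): 2 records, sum = 50 × 1.2 = 60.0
Step 4: Final sum = 5.0 + 71.5 + 60.0 = 136.5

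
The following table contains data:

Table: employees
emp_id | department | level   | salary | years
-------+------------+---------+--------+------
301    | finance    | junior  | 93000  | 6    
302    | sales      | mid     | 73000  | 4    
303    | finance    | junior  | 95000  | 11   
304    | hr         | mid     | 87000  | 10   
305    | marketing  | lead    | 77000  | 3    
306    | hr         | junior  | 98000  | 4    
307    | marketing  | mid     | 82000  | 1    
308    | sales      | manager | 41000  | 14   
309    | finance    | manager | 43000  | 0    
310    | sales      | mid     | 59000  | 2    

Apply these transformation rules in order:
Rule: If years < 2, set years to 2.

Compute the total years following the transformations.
58

Step 1: 2 records have years < 2
Step 2: These records originally summed to 1
Step 3: After setting to minimum: 2 × 2 = 4
Step 4: Unaffected records sum: 54
Step 5: Final sum = 4 + 54 = 58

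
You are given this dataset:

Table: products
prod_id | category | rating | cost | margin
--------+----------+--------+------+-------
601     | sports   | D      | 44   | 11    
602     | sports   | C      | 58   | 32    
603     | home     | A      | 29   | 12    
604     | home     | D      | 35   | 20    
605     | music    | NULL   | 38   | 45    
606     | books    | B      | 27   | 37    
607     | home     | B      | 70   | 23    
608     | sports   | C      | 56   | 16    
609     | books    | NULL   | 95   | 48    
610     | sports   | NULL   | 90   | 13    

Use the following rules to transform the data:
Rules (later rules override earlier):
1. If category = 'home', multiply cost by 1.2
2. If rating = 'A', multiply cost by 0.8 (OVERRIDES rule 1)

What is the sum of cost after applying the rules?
557.2

Step 1: Rule 2 takes priority for records with rating = 'A'
  - 1 records: 29 × 0.8 = 23.2
Step 2: Rule 1 applies to remaining records with category = 'home'
  - 2 records: 105 × 1.2 = 126.0
Step 3: Other records unchanged: 408
Step 4: Final sum = 23.2 + 126.0 + 408 = 557.2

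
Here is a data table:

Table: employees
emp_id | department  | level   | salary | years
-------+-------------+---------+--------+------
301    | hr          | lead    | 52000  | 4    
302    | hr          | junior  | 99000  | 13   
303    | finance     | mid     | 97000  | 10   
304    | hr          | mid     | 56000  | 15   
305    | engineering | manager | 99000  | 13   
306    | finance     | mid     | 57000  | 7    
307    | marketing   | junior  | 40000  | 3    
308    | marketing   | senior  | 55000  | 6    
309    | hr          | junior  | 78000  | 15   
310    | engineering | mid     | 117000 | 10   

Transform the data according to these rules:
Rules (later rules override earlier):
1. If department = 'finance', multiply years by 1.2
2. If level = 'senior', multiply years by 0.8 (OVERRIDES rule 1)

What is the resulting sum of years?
98.2

Step 1: Rule 2 takes priority for records with level = 'senior'
  - 1 records: 6 × 0.8 = 4.8
Step 2: Rule 1 applies to remaining records with department = 'finance'
  - 2 records: 17 × 1.2 = 20.4
Step 3: Other records unchanged: 73
Step 4: Final sum = 4.8 + 20.4 + 73 = 98.2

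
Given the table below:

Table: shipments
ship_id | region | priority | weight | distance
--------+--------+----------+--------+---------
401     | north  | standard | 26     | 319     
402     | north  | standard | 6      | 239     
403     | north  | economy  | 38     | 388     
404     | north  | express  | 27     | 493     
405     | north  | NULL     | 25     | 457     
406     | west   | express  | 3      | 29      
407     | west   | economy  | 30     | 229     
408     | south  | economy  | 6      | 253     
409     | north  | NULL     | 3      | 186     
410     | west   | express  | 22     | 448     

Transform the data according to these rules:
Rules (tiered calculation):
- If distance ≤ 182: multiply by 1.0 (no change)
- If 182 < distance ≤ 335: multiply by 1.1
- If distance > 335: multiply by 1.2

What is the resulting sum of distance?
3520.8

Step 1: Tier 1 (distance ≤ 182): 1 records, sum = 29 × 1.0 = 29.0
Step 2: Tier 2 (182 < distance ≤ 335): 5 records, sum = 1226 × 1.1 = 1348.6
Step 3: Tier 3 (distance > 335): 4 records, sum = 1786 × 1.2 = 2143.2
Step 4: Final sum = 29.0 + 1348.6 + 2143.2 = 3520.8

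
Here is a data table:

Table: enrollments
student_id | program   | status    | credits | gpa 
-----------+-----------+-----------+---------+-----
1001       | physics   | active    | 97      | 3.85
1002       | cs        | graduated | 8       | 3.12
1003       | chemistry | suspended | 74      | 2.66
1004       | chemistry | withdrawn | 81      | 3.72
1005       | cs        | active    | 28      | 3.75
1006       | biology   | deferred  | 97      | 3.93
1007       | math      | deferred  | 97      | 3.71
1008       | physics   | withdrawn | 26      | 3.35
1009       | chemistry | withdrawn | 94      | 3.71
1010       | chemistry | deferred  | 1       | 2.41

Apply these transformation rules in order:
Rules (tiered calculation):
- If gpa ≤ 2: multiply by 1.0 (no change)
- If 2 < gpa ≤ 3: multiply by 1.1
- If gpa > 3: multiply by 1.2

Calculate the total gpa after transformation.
40.55

Step 1: Tier 1 (gpa ≤ 2): 0 records, sum = 0 × 1.0 = 0.0
Step 2: Tier 2 (2 < gpa ≤ 3): 2 records, sum = 5.07 × 1.1 = 5.58
Step 3: Tier 3 (gpa > 3): 8 records, sum = 29.14 × 1.2 = 34.97
Step 4: Final sum = 0.0 + 5.58 + 34.97 = 40.55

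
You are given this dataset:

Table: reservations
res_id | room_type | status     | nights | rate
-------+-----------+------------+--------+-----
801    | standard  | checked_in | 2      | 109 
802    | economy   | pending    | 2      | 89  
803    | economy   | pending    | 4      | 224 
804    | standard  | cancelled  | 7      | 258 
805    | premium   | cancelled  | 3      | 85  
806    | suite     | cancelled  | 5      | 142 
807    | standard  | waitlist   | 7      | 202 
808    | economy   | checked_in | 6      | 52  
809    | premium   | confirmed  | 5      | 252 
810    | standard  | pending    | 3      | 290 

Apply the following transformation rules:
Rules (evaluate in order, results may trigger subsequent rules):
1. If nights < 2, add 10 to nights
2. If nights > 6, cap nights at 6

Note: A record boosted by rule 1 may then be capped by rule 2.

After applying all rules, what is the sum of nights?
42

Step 1: Apply rule 1 to records with nights < 2
  - 0 records get bonus of 10
  - Of these, 0 records then exceed 6 and get capped
Step 2: Apply rule 2 to records with nights > 6
  - 2 records (original) are capped
Step 3: Calculate final sum = 42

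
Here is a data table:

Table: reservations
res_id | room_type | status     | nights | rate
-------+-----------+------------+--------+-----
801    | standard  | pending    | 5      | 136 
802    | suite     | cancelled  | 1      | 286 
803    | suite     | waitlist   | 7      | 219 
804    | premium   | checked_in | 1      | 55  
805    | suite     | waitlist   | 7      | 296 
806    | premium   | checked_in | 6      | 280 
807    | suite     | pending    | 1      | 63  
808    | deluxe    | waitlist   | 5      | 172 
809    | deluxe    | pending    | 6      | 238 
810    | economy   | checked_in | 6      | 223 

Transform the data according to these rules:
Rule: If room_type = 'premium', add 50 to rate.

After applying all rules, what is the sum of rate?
2068

Step 1: Count records where room_type = 'premium': 2
Step 2: Total bonus added: 2 × 50 = 100
Step 3: Original sum of rate: 1968
Step 4: Final sum = 1968 + 100 = 2068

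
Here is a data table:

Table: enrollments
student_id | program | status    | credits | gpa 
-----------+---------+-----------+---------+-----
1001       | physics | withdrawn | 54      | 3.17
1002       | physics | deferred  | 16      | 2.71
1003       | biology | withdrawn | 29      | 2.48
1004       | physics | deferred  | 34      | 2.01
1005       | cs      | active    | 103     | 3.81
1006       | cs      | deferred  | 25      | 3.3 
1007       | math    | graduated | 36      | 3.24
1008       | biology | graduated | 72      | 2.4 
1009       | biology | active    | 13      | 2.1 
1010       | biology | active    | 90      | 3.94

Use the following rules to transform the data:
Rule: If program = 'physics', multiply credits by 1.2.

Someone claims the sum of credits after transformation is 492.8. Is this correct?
Yes, the result is correct.

Step 1: Calculate the correct sum after transformation
Step 2: Apply multiplier 1.2 to records where program = 'physics'
Step 3: Correct result = 492.8
Step 4: Claimed result = 492.8
Step 5: 492.8 = 492.8 ✓
Conclusion: The claimed result is correct.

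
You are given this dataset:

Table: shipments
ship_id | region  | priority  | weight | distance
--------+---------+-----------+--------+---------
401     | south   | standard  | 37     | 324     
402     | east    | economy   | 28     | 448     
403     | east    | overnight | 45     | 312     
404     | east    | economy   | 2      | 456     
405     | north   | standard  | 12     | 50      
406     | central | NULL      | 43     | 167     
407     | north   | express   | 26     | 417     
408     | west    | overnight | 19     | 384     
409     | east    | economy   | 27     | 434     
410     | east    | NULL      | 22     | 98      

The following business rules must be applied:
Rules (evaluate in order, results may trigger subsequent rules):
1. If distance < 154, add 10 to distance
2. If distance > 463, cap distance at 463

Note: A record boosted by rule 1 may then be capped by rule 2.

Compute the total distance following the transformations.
3110

Step 1: Apply rule 1 to records with distance < 154
  - 2 records get bonus of 10
  - Of these, 0 records then exceed 463 and get capped
Step 2: Apply rule 2 to records with distance > 463
  - 0 records (original) are capped
Step 3: Calculate final sum = 3110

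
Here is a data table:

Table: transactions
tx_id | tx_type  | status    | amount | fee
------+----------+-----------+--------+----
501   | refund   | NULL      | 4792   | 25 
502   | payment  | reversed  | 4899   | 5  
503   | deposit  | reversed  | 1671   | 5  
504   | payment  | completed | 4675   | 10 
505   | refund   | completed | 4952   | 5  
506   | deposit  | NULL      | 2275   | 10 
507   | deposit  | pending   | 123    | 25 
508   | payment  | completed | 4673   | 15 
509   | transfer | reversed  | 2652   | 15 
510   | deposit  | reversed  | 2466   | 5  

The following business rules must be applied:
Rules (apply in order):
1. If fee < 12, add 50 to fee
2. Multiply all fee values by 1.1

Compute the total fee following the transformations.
462.0

Step 1: Apply Rule 1 - Add 50 to records with fee < 12
  - 6 records affected: 40 + (6 × 50) = 340
  - Unaffected records: 80
  - Sum after Rule 1: 420
Step 2: Apply Rule 2 - Multiply all by 1.1
  - 420 × 1.1 = 462.0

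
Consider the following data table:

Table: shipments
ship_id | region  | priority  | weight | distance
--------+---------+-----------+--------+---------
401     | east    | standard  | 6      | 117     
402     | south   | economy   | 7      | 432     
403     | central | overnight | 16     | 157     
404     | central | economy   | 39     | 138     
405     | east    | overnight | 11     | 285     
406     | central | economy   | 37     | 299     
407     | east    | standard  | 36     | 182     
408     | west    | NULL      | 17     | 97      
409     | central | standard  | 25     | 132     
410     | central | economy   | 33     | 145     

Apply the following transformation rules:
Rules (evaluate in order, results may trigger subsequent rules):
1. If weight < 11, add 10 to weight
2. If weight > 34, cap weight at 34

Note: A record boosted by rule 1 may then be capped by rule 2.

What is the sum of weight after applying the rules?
237

Step 1: Apply rule 1 to records with weight < 11
  - 2 records get bonus of 10
  - Of these, 0 records then exceed 34 and get capped
Step 2: Apply rule 2 to records with weight > 34
  - 3 records (original) are capped
Step 3: Calculate final sum = 237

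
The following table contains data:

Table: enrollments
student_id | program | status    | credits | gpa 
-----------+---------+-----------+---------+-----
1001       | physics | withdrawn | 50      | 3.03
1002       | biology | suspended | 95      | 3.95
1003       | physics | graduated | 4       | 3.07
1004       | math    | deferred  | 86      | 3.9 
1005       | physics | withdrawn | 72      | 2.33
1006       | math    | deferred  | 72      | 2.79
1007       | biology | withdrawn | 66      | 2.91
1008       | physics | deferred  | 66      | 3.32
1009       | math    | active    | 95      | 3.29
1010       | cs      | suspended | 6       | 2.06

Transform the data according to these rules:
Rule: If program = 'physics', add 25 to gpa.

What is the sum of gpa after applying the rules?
130.65

Step 1: Count records where program = 'physics': 4
Step 2: Total bonus added: 4 × 25 = 100
Step 3: Original sum of gpa: 30.65
Step 4: Final sum = 30.65 + 100 = 130.65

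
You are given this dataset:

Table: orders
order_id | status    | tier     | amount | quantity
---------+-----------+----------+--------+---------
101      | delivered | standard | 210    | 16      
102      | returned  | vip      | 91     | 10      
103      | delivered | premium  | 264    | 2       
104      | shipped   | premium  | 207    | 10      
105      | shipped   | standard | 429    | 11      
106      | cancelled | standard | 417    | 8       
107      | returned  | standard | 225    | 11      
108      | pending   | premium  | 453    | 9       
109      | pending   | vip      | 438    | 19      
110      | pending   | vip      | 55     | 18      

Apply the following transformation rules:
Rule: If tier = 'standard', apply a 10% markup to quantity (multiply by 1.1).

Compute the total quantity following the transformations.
118.6

Step 1: Records with tier = 'standard' have total quantity = 46
Step 2: Apply multiplier: 46 × 1.1 = 50.6
Step 3: Other records total: 68
Step 4: Final sum = 50.6 + 68 = 118.6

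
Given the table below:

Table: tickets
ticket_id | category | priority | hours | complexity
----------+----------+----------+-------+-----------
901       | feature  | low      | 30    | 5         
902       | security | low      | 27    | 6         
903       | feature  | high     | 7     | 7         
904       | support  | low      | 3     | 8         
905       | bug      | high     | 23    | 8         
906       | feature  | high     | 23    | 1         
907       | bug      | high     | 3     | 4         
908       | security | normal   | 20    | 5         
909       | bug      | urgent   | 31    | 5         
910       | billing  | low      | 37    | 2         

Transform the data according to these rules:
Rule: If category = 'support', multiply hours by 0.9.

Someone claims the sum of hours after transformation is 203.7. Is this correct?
Yes, the result is correct.

Step 1: Calculate the correct sum after transformation
Step 2: Apply multiplier 0.9 to records where category = 'support'
Step 3: Correct result = 203.7
Step 4: Claimed result = 203.7
Step 5: 203.7 = 203.7 ✓
Conclusion: The claimed result is correct.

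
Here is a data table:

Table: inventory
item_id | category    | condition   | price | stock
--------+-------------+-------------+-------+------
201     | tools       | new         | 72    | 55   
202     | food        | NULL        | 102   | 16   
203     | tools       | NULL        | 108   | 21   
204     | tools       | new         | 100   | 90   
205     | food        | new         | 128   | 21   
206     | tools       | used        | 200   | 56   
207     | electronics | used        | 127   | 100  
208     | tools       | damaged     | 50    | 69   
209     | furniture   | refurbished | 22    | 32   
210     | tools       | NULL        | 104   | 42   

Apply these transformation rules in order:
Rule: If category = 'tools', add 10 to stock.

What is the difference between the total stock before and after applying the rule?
60

Step 1: Original sum of stock = 502
Step 2: 6 records have category = 'tools'
Step 3: Each affected record changes by 10
Step 4: Total change = 6 × 10 = 60
Step 5: New sum = 502 + 60 = 562
Step 6: Difference = |562 - 502| = 60
        (Sum increased by 60)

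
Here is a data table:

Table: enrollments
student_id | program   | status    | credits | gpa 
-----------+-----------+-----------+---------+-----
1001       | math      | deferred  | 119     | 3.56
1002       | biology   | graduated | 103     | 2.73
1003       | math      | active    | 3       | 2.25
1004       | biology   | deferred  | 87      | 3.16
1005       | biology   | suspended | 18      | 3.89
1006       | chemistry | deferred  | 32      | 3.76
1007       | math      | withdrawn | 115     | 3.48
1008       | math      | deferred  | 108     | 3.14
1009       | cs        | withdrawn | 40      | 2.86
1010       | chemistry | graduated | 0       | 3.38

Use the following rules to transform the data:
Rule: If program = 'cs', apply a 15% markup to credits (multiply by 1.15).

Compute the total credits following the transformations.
631.0

Step 1: Records with program = 'cs' have total credits = 40
Step 2: Apply multiplier: 40 × 1.15 = 46.0
Step 3: Other records total: 585
Step 4: Final sum = 46.0 + 585 = 631.0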